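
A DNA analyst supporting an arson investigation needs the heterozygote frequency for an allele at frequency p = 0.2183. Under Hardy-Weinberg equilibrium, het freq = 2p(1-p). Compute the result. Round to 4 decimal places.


Hardy-Weinberg heterozygote frequency:
q = 1 - p = 1 - 0.2183 = 0.7817
2pq = 2 * 0.2183 * 0.7817 = 0.3413

0.3413


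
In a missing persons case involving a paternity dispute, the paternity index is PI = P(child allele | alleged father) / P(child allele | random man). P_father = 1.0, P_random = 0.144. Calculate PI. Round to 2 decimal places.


Paternity Index calculation:
PI = P(allele|father) / P(allele|random)
PI = 1.0 / 0.144
PI = 6.94

6.94


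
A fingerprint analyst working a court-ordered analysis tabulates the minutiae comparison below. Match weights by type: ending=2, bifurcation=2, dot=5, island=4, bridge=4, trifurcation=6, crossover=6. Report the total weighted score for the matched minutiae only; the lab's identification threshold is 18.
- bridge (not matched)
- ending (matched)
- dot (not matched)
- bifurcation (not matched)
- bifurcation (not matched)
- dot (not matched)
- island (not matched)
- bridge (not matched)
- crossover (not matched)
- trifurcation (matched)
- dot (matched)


Weighted minutiae match score:
  bridge: not matched, +0
  ending: matched, +2 (running total 2)
  dot: not matched, +0
  bifurcation: not matched, +0
  bifurcation: not matched, +0
  dot: not matched, +0
  island: not matched, +0
  bridge: not matched, +0
  crossover: not matched, +0
  trifurcation: matched, +6 (running total 8)
  dot: matched, +5 (running total 13)
Total score = 13
Threshold = 18; verdict = inconclusive

13


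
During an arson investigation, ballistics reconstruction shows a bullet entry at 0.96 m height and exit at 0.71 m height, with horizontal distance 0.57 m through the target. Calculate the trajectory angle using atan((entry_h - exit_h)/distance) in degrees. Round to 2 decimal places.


Bullet trajectory angle:
Height difference = 0.96 - 0.71 = 0.25 m
angle = atan(0.25 / 0.57)
angle = atan(0.438596)
angle = 23.68 degrees

23.68


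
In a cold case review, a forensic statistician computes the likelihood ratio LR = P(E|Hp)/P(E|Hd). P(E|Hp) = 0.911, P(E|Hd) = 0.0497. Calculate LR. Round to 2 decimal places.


Likelihood ratio calculation:
LR = P(E|Hp) / P(E|Hd)
LR = 0.911 / 0.0497
LR = 18.33

18.33


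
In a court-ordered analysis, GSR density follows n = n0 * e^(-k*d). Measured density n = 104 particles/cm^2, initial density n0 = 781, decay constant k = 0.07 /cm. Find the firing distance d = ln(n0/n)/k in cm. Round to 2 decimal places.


GSR distance calculation:
n0/n = 781 / 104 = 7.509615
ln(n0/n) = 2.016184
d = 2.016184 / 0.07 = 28.80 cm

28.80


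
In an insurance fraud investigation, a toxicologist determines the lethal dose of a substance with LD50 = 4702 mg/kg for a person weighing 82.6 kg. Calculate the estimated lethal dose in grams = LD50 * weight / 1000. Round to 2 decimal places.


Lethal dose calculation:
Lethal dose = LD50 * body_weight / 1000
= 4702 * 82.6 / 1000
= 388385.2 / 1000
= 388.39 g

388.39


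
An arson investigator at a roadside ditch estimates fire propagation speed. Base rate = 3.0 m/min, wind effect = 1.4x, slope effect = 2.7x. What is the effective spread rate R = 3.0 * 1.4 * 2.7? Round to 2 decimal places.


Fire spread rate calculation:
R = R0 * wind_factor * slope_factor
= 3.0 * 1.4 * 2.7
= 4.2 * 2.7
= 11.34 m/min

11.34


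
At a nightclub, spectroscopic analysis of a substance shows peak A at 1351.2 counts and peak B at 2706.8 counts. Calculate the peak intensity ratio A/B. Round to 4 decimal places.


Spectral peak ratio:
Peak A = 1351.2 counts
Peak B = 2706.8 counts
Ratio = 1351.2 / 2706.8 = 0.4992

0.4992


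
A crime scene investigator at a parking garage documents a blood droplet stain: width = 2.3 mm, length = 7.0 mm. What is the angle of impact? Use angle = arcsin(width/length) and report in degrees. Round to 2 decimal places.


Blood spatter impact angle calculation:
width / length = 2.3 / 7.0 = 0.328571
angle = arcsin(0.328571)
angle = 19.18 degrees

19.18


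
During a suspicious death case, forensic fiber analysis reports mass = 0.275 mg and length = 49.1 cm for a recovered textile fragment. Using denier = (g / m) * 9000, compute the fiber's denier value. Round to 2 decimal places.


Denier calculation:
Mass in grams = 0.275 mg / 1000 = 0.000275 g
Length in meters = 49.1 cm / 100 = 0.491 m
Linear density = mass / length = 0.000275 / 0.491 = 0.00056008 g/m
Denier = (g/m) * 9000 = 0.00056008 * 9000 = 5.04

5.04


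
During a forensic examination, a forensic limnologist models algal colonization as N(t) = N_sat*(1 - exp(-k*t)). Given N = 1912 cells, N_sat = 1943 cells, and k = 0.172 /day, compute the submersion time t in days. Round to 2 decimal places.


PMSI from diatom colonization curve:
N / N_sat = 1912 / 1943 = 0.984045
1 - N/N_sat = 0.015955
ln(1 - N/N_sat) = -4.137983
t = -ln(1 - N/N_sat) / k = -(-4.137983) / 0.172 = 24.06 days

24.06


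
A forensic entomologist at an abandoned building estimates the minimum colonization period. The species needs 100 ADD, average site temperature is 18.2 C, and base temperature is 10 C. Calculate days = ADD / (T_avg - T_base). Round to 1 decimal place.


Insect development time:
Effective temperature = avg_temp - T_base = 18.2 - 10 = 8.2 C
Days = ADD / effective_temp = 100 / 8.2 = 12.2 days

12.2


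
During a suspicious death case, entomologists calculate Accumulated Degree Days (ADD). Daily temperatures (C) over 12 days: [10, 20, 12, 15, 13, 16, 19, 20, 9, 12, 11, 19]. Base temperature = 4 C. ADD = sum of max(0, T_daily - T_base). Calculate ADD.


Computing ADD day by day:
Day 1: max(0, 10 - 4) = 6
Day 2: max(0, 20 - 4) = 16
Day 3: max(0, 12 - 4) = 8
Day 4: max(0, 15 - 4) = 11
Day 5: max(0, 13 - 4) = 9
Day 6: max(0, 16 - 4) = 12
Day 7: max(0, 19 - 4) = 15
Day 8: max(0, 20 - 4) = 16
Day 9: max(0, 9 - 4) = 5
Day 10: max(0, 12 - 4) = 8
Day 11: max(0, 11 - 4) = 7
Day 12: max(0, 19 - 4) = 15
Total ADD = 128

128


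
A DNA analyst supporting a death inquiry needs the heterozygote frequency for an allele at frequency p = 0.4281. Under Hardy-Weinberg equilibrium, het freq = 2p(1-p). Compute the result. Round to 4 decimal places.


Hardy-Weinberg heterozygote frequency:
q = 1 - p = 1 - 0.4281 = 0.5719
2pq = 2 * 0.4281 * 0.5719 = 0.4897

0.4897


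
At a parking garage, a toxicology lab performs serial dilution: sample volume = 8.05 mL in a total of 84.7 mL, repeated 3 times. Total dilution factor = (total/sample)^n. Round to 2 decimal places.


Dilution factor calculation:
Single dilution = V_total / V_sample = 84.7 / 8.05 ≈ 10.521739
Number of dilutions = 3
Total DF = (84.7 / 8.05)^3 (full precision, rounded at the end) = 1164.83

1164.83


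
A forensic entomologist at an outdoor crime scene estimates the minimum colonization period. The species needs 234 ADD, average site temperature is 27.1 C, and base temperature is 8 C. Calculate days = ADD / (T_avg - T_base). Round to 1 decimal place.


Insect development time:
Effective temperature = avg_temp - T_base = 27.1 - 8 = 19.1 C
Days = ADD / effective_temp = 234 / 19.1 = 12.3 days

12.3


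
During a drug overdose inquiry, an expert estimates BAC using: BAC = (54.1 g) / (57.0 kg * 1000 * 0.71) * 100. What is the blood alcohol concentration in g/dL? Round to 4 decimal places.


Applying the Widmark formula:
BAC = (dose_g / (body_wt * 1000 * r)) * 100
Denominator = 57.0 * 1000 * 0.71 = 40470
BAC = (54.1 / 40470) * 100
BAC = 0.1337 g/dL

0.1337


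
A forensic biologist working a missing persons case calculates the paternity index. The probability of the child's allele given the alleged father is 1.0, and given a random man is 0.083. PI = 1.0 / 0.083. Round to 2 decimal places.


Paternity Index calculation:
PI = P(allele|father) / P(allele|random)
PI = 1.0 / 0.083
PI = 12.05

12.05


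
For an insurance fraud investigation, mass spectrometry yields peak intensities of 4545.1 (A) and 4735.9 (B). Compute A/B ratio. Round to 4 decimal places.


Spectral peak ratio:
Peak A = 4545.1 counts
Peak B = 4735.9 counts
Ratio = 4545.1 / 4735.9 = 0.9597

0.9597


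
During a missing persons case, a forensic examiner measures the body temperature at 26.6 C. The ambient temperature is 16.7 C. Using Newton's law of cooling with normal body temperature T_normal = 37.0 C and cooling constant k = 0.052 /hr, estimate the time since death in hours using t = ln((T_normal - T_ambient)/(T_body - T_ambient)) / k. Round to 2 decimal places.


Using Newton's law of cooling:
t = ln((T_normal - T_ambient) / (T_body - T_ambient)) / k
T_normal - T_ambient = 20.3
T_body - T_ambient = 9.9
Ratio = 2.050505
ln(ratio) = 0.718086
t = 0.718086 / 0.052 = 13.81 hours

13.81


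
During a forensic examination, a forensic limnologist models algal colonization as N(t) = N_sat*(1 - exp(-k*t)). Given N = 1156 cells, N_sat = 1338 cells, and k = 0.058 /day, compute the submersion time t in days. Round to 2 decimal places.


PMSI from diatom colonization curve:
N / N_sat = 1156 / 1338 = 0.863976
1 - N/N_sat = 0.136024
ln(1 - N/N_sat) = -1.994924
t = -ln(1 - N/N_sat) / k = -(-1.994924) / 0.058 = 34.40 days

34.40


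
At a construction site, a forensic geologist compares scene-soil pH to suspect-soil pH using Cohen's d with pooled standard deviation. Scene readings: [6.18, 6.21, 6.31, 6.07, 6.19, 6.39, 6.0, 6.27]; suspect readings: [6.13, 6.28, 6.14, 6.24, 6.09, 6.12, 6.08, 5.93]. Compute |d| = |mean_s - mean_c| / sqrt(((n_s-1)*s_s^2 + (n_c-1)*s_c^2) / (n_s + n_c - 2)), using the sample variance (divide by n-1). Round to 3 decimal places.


Pooled-variance Cohen's d for soil pH comparison:
Scene mean = 49.62 / 8 = 6.2025
Suspect mean = 49.01 / 8 = 6.12625
Scene sample variance s_s^2 = 0.015793
Suspect sample variance s_c^2 = 0.011255
Pooled variance = ((n_s-1)*s_s^2 + (n_c-1)*s_c^2) / (n_s + n_c - 2) = 0.013524
Pooled SD = sqrt(0.013524) = 0.116293
Mean difference = 0.07625
|d| = |0.07625| / 0.116293 = 0.656

0.656


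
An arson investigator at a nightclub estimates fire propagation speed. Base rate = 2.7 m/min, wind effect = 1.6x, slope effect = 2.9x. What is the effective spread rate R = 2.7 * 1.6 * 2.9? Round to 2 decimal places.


Fire spread rate calculation:
R = R0 * wind_factor * slope_factor
= 2.7 * 1.6 * 2.9
= 4.32 * 2.9
= 12.53 m/min

12.53


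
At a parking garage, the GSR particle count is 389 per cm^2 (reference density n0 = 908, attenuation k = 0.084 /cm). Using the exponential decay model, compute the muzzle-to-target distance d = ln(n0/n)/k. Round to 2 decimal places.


GSR distance calculation:
n0/n = 908 / 389 = 2.33419
ln(n0/n) = 0.847665
d = 0.847665 / 0.084 = 10.09 cm

10.09


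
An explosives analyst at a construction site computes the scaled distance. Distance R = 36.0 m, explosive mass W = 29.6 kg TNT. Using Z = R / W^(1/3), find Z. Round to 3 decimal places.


Scaled distance calculation:
W^(1/3) = 29.6^(1/3) = 3.093361
Z = R / W^(1/3) = 36.0 / 3.093361
Z = 11.638 m/kg^(1/3)

11.638


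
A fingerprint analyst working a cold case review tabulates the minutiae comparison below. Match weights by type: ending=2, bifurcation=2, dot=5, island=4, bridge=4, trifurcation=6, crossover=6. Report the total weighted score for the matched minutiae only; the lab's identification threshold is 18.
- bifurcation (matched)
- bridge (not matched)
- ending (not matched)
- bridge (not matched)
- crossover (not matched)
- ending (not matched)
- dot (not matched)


Weighted minutiae match score:
  bifurcation: matched, +2 (running total 2)
  bridge: not matched, +0
  ending: not matched, +0
  bridge: not matched, +0
  crossover: not matched, +0
  ending: not matched, +0
  dot: not matched, +0
Total score = 2
Threshold = 18; verdict = inconclusive

2


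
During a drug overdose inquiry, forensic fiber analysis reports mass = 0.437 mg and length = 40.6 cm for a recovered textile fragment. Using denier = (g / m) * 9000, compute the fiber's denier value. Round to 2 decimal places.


Denier calculation:
Mass in grams = 0.437 mg / 1000 = 0.000437 g
Length in meters = 40.6 cm / 100 = 0.406 m
Linear density = mass / length = 0.000437 / 0.406 = 0.00107635 g/m
Denier = (g/m) * 9000 = 0.00107635 * 9000 = 9.69

9.69


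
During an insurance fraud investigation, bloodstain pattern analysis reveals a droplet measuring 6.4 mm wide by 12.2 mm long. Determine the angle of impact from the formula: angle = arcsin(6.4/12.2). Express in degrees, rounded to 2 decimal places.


Blood spatter impact angle calculation:
width / length = 6.4 / 12.2 = 0.52459
angle = arcsin(0.52459)
angle = 31.64 degrees

31.64


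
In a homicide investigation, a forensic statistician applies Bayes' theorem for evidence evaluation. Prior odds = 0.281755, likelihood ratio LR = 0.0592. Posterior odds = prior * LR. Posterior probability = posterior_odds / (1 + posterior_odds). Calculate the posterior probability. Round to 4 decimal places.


Bayesian evidence evaluation:
Posterior odds = prior_odds * LR = 0.281755 * 0.0592 = 0.0166799
Posterior probability = posterior_odds / (1 + posterior_odds)
= 0.0166799 / (1 + 0.0166799)
= 0.0166799 / 1.0166799
= 0.0164

0.0164


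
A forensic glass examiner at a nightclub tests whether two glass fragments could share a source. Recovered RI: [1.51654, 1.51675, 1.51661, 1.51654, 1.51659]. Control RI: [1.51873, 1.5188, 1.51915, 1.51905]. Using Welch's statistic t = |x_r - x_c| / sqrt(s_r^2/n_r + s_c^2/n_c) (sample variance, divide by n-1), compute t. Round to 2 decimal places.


Welch's t-criterion for glass RI comparison:
Recovered mean = sum / n_r = 7.58303 / 5 = 1.516606
Control mean = sum / n_c = 6.07573 / 4 = 1.5189325
Recovered sample variance s_r^2 = 7.43e-09
Control sample variance s_c^2 = 3.98917e-08
Welch SE (unpooled) = sqrt(s_r^2/n_r + s_c^2/n_c) = sqrt(1.486e-09 + 9.97292e-09) = sqrt(1.14589e-08) = 0.000107046
|mean_r - mean_c| = 0.0023265
t = 0.0023265 / 0.000107046 = 21.73

21.73


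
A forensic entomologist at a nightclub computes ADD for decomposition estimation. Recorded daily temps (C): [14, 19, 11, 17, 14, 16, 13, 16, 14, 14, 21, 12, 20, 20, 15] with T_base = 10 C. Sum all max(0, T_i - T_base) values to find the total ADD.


Computing ADD day by day:
Day 1: max(0, 14 - 10) = 4
Day 2: max(0, 19 - 10) = 9
Day 3: max(0, 11 - 10) = 1
Day 4: max(0, 17 - 10) = 7
Day 5: max(0, 14 - 10) = 4
Day 6: max(0, 16 - 10) = 6
Day 7: max(0, 13 - 10) = 3
Day 8: max(0, 16 - 10) = 6
Day 9: max(0, 14 - 10) = 4
Day 10: max(0, 14 - 10) = 4
Day 11: max(0, 21 - 10) = 11
Day 12: max(0, 12 - 10) = 2
Day 13: max(0, 20 - 10) = 10
Day 14: max(0, 20 - 10) = 10
Day 15: max(0, 15 - 10) = 5
Total ADD = 86

86


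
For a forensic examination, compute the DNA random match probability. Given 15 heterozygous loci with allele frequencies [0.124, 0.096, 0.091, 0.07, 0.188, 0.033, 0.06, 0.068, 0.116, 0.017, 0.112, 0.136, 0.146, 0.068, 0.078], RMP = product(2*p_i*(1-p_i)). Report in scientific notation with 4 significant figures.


Computing RMP for 15 loci:
Locus 1: 2 * 0.124 * 0.876 = 0.217248
Locus 2: 2 * 0.096 * 0.904 = 0.173568
Locus 3: 2 * 0.091 * 0.909 = 0.165438
Locus 4: 2 * 0.07 * 0.93 = 0.1302
Locus 5: 2 * 0.188 * 0.812 = 0.305312
Locus 6: 2 * 0.033 * 0.967 = 0.063822
Locus 7: 2 * 0.06 * 0.94 = 0.1128
Locus 8: 2 * 0.068 * 0.932 = 0.126752
Locus 9: 2 * 0.116 * 0.884 = 0.205088
Locus 10: 2 * 0.017 * 0.983 = 0.033422
Locus 11: 2 * 0.112 * 0.888 = 0.198912
Locus 12: 2 * 0.136 * 0.864 = 0.235008
Locus 13: 2 * 0.146 * 0.854 = 0.249368
Locus 14: 2 * 0.068 * 0.932 = 0.126752
Locus 15: 2 * 0.078 * 0.922 = 0.143832
RMP = 3.296e-13

3.296e-13


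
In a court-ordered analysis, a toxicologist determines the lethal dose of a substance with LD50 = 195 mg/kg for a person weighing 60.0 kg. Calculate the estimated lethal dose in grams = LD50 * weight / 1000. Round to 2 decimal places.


Lethal dose calculation:
Lethal dose = LD50 * body_weight / 1000
= 195 * 60.0 / 1000
= 11700 / 1000
= 11.70 g

11.70


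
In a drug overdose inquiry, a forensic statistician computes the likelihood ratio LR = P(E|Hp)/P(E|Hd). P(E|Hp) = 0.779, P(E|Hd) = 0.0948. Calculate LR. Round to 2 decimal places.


Likelihood ratio calculation:
LR = P(E|Hp) / P(E|Hd)
LR = 0.779 / 0.0948
LR = 8.22

8.22


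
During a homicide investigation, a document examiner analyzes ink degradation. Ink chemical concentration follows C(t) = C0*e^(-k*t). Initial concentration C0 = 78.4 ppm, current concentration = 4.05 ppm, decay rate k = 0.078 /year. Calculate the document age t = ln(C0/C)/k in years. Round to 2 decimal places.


Document age estimation:
C0/C = 78.4 / 4.05 = 19.358025
ln(C0/C) = 2.963107
t = 2.963107 / 0.078 = 37.99 years

37.99


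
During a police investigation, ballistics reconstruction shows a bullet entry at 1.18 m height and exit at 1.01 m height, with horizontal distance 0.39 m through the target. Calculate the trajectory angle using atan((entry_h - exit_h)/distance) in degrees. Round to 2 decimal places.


Bullet trajectory angle:
Height difference = 1.18 - 1.01 = 0.17 m
angle = atan(0.17 / 0.39)
angle = atan(0.435897)
angle = 23.55 degrees

23.55


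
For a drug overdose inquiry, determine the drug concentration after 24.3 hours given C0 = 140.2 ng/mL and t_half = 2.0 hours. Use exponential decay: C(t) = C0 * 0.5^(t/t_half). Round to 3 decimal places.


Drug concentration decay:
Number of half-lives = t / t_half = 24.3 / 2.0 = 12.15
Decay factor = 0.5^12.15 = 0.00022003
C(t) = 140.2 * 0.00022003 = 0.031 ng/mL

0.031


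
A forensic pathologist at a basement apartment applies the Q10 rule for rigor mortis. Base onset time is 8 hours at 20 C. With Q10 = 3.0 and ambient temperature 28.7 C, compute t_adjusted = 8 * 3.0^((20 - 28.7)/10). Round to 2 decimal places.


Rigor mortis time adjustment:
Exponent = (T_ref - T_actual) / 10 = (20 - 28.7) / 10 = -0.87
Q10 factor = 3.0^-0.87 = 0.38451
t_adjusted = 8 * 0.38451 = 3.08 hours

3.08


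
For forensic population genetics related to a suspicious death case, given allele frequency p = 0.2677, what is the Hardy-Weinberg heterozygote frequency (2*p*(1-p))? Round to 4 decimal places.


Hardy-Weinberg heterozygote frequency:
q = 1 - p = 1 - 0.2677 = 0.7323
2pq = 2 * 0.2677 * 0.7323 = 0.3921

0.3921


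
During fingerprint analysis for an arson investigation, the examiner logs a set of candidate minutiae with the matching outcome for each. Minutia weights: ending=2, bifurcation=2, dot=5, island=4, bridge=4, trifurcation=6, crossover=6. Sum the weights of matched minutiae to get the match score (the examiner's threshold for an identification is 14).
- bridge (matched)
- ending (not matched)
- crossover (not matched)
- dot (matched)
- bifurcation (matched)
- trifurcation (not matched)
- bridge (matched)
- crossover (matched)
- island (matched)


Weighted minutiae match score:
  bridge: matched, +4 (running total 4)
  ending: not matched, +0
  crossover: not matched, +0
  dot: matched, +5 (running total 9)
  bifurcation: matched, +2 (running total 11)
  trifurcation: not matched, +0
  bridge: matched, +4 (running total 15)
  crossover: matched, +6 (running total 21)
  island: matched, +4 (running total 25)
Total score = 25
Threshold = 14; verdict = identification

25


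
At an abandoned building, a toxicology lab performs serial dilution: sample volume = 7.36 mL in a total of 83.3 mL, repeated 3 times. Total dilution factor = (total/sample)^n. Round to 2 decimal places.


Dilution factor calculation:
Single dilution = V_total / V_sample = 83.3 / 7.36 ≈ 11.317935
Number of dilutions = 3
Total DF = (83.3 / 7.36)^3 (full precision, rounded at the end) = 1449.78

1449.78


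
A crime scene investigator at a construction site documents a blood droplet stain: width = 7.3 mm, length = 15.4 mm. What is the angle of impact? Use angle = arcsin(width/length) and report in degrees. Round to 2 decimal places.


Blood spatter impact angle calculation:
width / length = 7.3 / 15.4 = 0.474026
angle = arcsin(0.474026)
angle = 28.30 degrees

28.30


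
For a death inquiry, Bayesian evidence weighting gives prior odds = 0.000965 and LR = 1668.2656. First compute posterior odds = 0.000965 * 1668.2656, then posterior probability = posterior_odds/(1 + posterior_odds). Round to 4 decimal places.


Bayesian evidence evaluation:
Posterior odds = prior_odds * LR = 0.000965 * 1668.2656 = 1.609876
Posterior probability = posterior_odds / (1 + posterior_odds)
= 1.609876 / (1 + 1.609876)
= 1.609876 / 2.609876
= 0.6168

0.6168


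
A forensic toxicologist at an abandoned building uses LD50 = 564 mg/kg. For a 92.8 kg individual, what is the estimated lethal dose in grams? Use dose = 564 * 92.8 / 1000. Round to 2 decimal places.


Lethal dose calculation:
Lethal dose = LD50 * body_weight / 1000
= 564 * 92.8 / 1000
= 52339.2 / 1000
= 52.34 g

52.34


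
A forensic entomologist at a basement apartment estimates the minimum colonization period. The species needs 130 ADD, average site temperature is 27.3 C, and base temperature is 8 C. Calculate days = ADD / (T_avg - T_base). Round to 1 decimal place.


Insect development time:
Effective temperature = avg_temp - T_base = 27.3 - 8 = 19.3 C
Days = ADD / effective_temp = 130 / 19.3 = 6.7 days

6.7


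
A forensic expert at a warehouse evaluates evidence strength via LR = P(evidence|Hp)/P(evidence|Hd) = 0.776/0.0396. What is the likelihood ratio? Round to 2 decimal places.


Likelihood ratio calculation:
LR = P(E|Hp) / P(E|Hd)
LR = 0.776 / 0.0396
LR = 19.60

19.60


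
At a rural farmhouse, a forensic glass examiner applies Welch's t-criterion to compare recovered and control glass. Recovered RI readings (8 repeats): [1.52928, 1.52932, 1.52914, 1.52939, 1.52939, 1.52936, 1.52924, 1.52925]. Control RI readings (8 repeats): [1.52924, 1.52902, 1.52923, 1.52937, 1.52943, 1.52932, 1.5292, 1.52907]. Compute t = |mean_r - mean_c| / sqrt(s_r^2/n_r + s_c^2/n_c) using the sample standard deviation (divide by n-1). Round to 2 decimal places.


Welch's t-criterion for glass RI comparison:
Recovered mean = sum / n_r = 12.23437 / 8 = 1.5292963
Control mean = sum / n_c = 12.23388 / 8 = 1.529235
Recovered sample variance s_r^2 = 7.45536e-09
Control sample variance s_c^2 = 1.97429e-08
Welch SE (unpooled) = sqrt(s_r^2/n_r + s_c^2/n_c) = sqrt(9.3192e-10 + 2.46786e-09) = sqrt(3.39978e-09) = 5.83076e-05
|mean_r - mean_c| = 6.125e-05
t = 6.125e-05 / 5.83076e-05 = 1.05

1.05


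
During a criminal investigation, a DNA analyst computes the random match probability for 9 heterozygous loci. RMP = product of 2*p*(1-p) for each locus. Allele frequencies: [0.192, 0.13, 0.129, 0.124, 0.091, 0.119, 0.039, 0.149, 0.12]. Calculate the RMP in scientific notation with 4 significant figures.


Computing RMP for 9 loci:
Locus 1: 2 * 0.192 * 0.808 = 0.310272
Locus 2: 2 * 0.13 * 0.87 = 0.2262
Locus 3: 2 * 0.129 * 0.871 = 0.224718
Locus 4: 2 * 0.124 * 0.876 = 0.217248
Locus 5: 2 * 0.091 * 0.909 = 0.165438
Locus 6: 2 * 0.119 * 0.881 = 0.209678
Locus 7: 2 * 0.039 * 0.961 = 0.074958
Locus 8: 2 * 0.149 * 0.851 = 0.253598
Locus 9: 2 * 0.12 * 0.88 = 0.2112
RMP = 4.772e-07

4.772e-07


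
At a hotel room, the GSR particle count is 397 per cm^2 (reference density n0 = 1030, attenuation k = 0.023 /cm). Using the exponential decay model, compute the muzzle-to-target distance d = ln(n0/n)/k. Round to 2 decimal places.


GSR distance calculation:
n0/n = 1030 / 397 = 2.594458
ln(n0/n) = 0.953378
d = 0.953378 / 0.023 = 41.45 cm

41.45


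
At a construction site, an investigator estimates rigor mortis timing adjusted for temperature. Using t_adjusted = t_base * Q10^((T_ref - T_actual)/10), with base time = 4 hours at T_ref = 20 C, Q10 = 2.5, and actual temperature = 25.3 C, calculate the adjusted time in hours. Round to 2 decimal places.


Rigor mortis time adjustment:
Exponent = (T_ref - T_actual) / 10 = (20 - 25.3) / 10 = -0.53
Q10 factor = 2.5^-0.53 = 0.61531
t_adjusted = 4 * 0.61531 = 2.46 hours

2.46


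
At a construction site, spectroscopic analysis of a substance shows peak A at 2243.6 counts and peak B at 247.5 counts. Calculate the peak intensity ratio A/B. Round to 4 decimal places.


Spectral peak ratio:
Peak A = 2243.6 counts
Peak B = 247.5 counts
Ratio = 2243.6 / 247.5 = 9.0651

9.0651


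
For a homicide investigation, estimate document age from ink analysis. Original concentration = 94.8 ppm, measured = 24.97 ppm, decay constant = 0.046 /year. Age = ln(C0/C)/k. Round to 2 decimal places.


Document age estimation:
C0/C = 94.8 / 24.97 = 3.796556
ln(C0/C) = 1.334094
t = 1.334094 / 0.046 = 29.00 years

29.00


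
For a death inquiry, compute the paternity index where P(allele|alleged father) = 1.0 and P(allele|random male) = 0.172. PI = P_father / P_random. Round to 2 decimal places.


Paternity Index calculation:
PI = P(allele|father) / P(allele|random)
PI = 1.0 / 0.172
PI = 5.81

5.81


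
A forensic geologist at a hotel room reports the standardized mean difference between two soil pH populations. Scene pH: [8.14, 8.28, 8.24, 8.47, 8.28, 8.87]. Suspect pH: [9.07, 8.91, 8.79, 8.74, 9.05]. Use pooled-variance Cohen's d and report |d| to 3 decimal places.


Pooled-variance Cohen's d for soil pH comparison:
Scene mean = 50.28 / 6 = 8.38
Suspect mean = 44.56 / 5 = 8.912
Scene sample variance s_s^2 = 0.06908
Suspect sample variance s_c^2 = 0.02212
Pooled variance = ((n_s-1)*s_s^2 + (n_c-1)*s_c^2) / (n_s + n_c - 2) = 0.048209
Pooled SD = sqrt(0.048209) = 0.219565
Mean difference = -0.532
|d| = |-0.532| / 0.219565 = 2.423

2.423


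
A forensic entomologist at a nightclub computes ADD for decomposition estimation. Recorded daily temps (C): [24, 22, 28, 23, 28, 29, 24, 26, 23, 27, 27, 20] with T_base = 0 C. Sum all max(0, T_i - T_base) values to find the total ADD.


Computing ADD day by day:
Day 1: max(0, 24 - 0) = 24
Day 2: max(0, 22 - 0) = 22
Day 3: max(0, 28 - 0) = 28
Day 4: max(0, 23 - 0) = 23
Day 5: max(0, 28 - 0) = 28
Day 6: max(0, 29 - 0) = 29
Day 7: max(0, 24 - 0) = 24
Day 8: max(0, 26 - 0) = 26
Day 9: max(0, 23 - 0) = 23
Day 10: max(0, 27 - 0) = 27
Day 11: max(0, 27 - 0) = 27
Day 12: max(0, 20 - 0) = 20
Total ADD = 301

301


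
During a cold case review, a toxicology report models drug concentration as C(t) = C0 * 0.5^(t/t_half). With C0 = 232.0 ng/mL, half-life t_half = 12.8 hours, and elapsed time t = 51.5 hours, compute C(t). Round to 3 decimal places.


Drug concentration decay:
Number of half-lives = t / t_half = 51.5 / 12.8 = 4.023438
Decay factor = 0.5^4.023438 = 0.06149283
C(t) = 232.0 * 0.06149283 = 14.266 ng/mL

14.266


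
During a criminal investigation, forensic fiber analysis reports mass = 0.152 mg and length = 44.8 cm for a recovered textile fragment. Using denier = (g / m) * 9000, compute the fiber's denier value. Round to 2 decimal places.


Denier calculation:
Mass in grams = 0.152 mg / 1000 = 0.000152 g
Length in meters = 44.8 cm / 100 = 0.448 m
Linear density = mass / length = 0.000152 / 0.448 = 0.00033929 g/m
Denier = (g/m) * 9000 = 0.00033929 * 9000 = 3.05

3.05


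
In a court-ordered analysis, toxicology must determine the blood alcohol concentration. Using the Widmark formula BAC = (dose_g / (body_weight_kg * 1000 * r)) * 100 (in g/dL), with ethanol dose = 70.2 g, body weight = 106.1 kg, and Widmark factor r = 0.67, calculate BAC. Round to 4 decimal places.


Applying the Widmark formula:
BAC = (dose_g / (body_wt * 1000 * r)) * 100
Denominator = 106.1 * 1000 * 0.67 = 71087
BAC = (70.2 / 71087) * 100
BAC = 0.0988 g/dL

0.0988


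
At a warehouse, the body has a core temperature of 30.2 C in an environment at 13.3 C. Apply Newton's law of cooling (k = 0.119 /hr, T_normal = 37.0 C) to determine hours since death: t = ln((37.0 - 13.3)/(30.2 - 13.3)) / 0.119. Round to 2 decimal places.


Using Newton's law of cooling:
t = ln((T_normal - T_ambient) / (T_body - T_ambient)) / k
T_normal - T_ambient = 23.7
T_body - T_ambient = 16.9
Ratio = 1.402367
ln(ratio) = 0.338162
t = 0.338162 / 0.119 = 2.84 hours

2.84


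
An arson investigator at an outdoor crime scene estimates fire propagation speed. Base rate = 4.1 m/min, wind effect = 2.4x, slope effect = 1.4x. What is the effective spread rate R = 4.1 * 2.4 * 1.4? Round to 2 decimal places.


Fire spread rate calculation:
R = R0 * wind_factor * slope_factor
= 4.1 * 2.4 * 1.4
= 9.84 * 1.4
= 13.78 m/min

13.78


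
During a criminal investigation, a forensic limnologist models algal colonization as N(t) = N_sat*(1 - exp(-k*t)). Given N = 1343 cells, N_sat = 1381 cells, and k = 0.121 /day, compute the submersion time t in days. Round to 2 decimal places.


PMSI from diatom colonization curve:
N / N_sat = 1343 / 1381 = 0.972484
1 - N/N_sat = 0.027516
ln(1 - N/N_sat) = -3.592988
t = -ln(1 - N/N_sat) / k = -(-3.592988) / 0.121 = 29.69 days

29.69


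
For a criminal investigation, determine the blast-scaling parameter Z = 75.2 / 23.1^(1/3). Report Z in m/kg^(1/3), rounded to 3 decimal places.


Scaled distance calculation:
W^(1/3) = 23.1^(1/3) = 2.847983
Z = R / W^(1/3) = 75.2 / 2.847983
Z = 26.405 m/kg^(1/3)

26.405


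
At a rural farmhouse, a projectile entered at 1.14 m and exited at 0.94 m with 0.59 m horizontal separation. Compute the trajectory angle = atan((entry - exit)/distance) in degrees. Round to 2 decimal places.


Bullet trajectory angle:
Height difference = 1.14 - 0.94 = 0.2 m
angle = atan(0.2 / 0.59)
angle = atan(0.338983)
angle = 18.73 degrees

18.73


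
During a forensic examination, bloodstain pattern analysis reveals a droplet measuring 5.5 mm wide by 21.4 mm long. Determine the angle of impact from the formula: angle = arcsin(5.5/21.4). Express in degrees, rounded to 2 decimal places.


Blood spatter impact angle calculation:
width / length = 5.5 / 21.4 = 0.257009
angle = arcsin(0.257009)
angle = 14.89 degrees

14.89


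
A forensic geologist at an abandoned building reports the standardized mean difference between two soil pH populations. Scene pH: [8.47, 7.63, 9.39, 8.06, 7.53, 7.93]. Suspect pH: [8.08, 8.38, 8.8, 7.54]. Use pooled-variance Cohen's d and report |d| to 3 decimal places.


Pooled-variance Cohen's d for soil pH comparison:
Scene mean = 49.01 / 6 = 8.168333
Suspect mean = 32.8 / 4 = 8.2
Scene sample variance s_s^2 = 0.469857
Suspect sample variance s_c^2 = 0.2808
Pooled variance = ((n_s-1)*s_s^2 + (n_c-1)*s_c^2) / (n_s + n_c - 2) = 0.39896
Pooled SD = sqrt(0.39896) = 0.631633
Mean difference = -0.031667
|d| = |-0.031667| / 0.631633 = 0.050

0.050


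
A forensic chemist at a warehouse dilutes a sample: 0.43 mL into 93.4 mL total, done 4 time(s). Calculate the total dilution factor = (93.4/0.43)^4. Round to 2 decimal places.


Dilution factor calculation:
Single dilution = V_total / V_sample = 93.4 / 0.43 ≈ 217.209302
Number of dilutions = 4
Total DF = (93.4 / 0.43)^4 (full precision, rounded at the end) = 2225941172.76

2225941172.76


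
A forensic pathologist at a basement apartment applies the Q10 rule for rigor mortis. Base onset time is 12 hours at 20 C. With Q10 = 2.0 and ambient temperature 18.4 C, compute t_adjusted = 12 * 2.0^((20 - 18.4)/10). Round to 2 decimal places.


Rigor mortis time adjustment:
Exponent = (T_ref - T_actual) / 10 = (20 - 18.4) / 10 = 0.16
Q10 factor = 2.0^0.16 = 1.11729
t_adjusted = 12 * 1.11729 = 13.41 hours

13.41


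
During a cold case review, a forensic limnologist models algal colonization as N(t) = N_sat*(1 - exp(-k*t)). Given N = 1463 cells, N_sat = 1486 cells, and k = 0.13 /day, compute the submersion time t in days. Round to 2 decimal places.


PMSI from diatom colonization curve:
N / N_sat = 1463 / 1486 = 0.984522
1 - N/N_sat = 0.015478
ln(1 - N/N_sat) = -4.168336
t = -ln(1 - N/N_sat) / k = -(-4.168336) / 0.13 = 32.06 days

32.06


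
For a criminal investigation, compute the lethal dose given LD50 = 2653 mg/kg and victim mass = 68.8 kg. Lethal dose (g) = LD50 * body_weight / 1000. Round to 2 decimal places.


Lethal dose calculation:
Lethal dose = LD50 * body_weight / 1000
= 2653 * 68.8 / 1000
= 182526.4 / 1000
= 182.53 g

182.53


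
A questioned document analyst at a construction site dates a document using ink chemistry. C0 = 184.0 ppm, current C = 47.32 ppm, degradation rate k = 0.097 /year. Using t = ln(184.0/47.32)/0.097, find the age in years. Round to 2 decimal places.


Document age estimation:
C0/C = 184.0 / 47.32 = 3.888419
ln(C0/C) = 1.358003
t = 1.358003 / 0.097 = 14.00 years

14.00


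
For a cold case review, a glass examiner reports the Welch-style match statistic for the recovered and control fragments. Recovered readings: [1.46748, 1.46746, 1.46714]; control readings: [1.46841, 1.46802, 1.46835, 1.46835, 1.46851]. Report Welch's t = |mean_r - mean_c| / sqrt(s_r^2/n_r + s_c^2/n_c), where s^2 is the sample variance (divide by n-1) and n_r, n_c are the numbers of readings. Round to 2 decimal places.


Welch's t-criterion for glass RI comparison:
Recovered mean = sum / n_r = 4.40208 / 3 = 1.46736
Control mean = sum / n_c = 7.34164 / 5 = 1.468328
Recovered sample variance s_r^2 = 3.64e-08
Control sample variance s_c^2 = 3.392e-08
Welch SE (unpooled) = sqrt(s_r^2/n_r + s_c^2/n_c) = sqrt(1.21333e-08 + 6.784e-09) = sqrt(1.89173e-08) = 0.00013754
|mean_r - mean_c| = 0.000968
t = 0.000968 / 0.00013754 = 7.04

7.04


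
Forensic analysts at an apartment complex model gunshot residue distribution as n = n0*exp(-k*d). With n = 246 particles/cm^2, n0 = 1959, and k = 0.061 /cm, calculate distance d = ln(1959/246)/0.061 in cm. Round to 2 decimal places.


GSR distance calculation:
n0/n = 1959 / 246 = 7.963415
ln(n0/n) = 2.074858
d = 2.074858 / 0.061 = 34.01 cm

34.01


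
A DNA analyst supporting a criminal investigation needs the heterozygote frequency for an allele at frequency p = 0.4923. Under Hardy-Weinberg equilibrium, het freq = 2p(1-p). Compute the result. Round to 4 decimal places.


Hardy-Weinberg heterozygote frequency:
q = 1 - p = 1 - 0.4923 = 0.5077
2pq = 2 * 0.4923 * 0.5077 = 0.4999

0.4999


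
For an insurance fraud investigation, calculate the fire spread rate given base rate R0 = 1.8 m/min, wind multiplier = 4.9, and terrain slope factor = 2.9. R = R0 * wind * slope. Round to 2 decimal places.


Fire spread rate calculation:
R = R0 * wind_factor * slope_factor
= 1.8 * 4.9 * 2.9
= 8.82 * 2.9
= 25.58 m/min

25.58


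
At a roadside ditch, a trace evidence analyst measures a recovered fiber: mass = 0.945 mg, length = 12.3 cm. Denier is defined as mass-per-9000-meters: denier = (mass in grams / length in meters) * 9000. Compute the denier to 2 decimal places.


Denier calculation:
Mass in grams = 0.945 mg / 1000 = 0.000945 g
Length in meters = 12.3 cm / 100 = 0.123 m
Linear density = mass / length = 0.000945 / 0.123 = 0.00768293 g/m
Denier = (g/m) * 9000 = 0.00768293 * 9000 = 69.15

69.15


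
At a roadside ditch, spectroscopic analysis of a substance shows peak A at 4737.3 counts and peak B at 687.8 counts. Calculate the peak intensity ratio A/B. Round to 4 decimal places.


Spectral peak ratio:
Peak A = 4737.3 counts
Peak B = 687.8 counts
Ratio = 4737.3 / 687.8 = 6.8876

6.8876


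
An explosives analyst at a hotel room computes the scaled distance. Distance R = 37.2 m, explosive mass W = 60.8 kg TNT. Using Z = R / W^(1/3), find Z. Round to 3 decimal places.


Scaled distance calculation:
W^(1/3) = 60.8^(1/3) = 3.93219
Z = R / W^(1/3) = 37.2 / 3.93219
Z = 9.460 m/kg^(1/3)

9.460


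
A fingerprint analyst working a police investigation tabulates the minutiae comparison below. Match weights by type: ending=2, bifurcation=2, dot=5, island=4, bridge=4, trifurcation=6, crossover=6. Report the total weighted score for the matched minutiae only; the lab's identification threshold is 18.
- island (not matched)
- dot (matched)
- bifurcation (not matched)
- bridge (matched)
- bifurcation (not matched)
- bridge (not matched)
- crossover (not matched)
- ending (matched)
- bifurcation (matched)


Weighted minutiae match score:
  island: not matched, +0
  dot: matched, +5 (running total 5)
  bifurcation: not matched, +0
  bridge: matched, +4 (running total 9)
  bifurcation: not matched, +0
  bridge: not matched, +0
  crossover: not matched, +0
  ending: matched, +2 (running total 11)
  bifurcation: matched, +2 (running total 13)
Total score = 13
Threshold = 18; verdict = inconclusive

13


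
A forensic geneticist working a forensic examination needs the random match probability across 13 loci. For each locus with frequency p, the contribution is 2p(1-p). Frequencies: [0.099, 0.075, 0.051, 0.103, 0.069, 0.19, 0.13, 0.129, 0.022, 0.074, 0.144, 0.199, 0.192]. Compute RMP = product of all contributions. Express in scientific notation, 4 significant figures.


Computing RMP for 13 loci:
Locus 1: 2 * 0.099 * 0.901 = 0.178398
Locus 2: 2 * 0.075 * 0.925 = 0.13875
Locus 3: 2 * 0.051 * 0.949 = 0.096798
Locus 4: 2 * 0.103 * 0.897 = 0.184782
Locus 5: 2 * 0.069 * 0.931 = 0.128478
Locus 6: 2 * 0.19 * 0.81 = 0.3078
Locus 7: 2 * 0.13 * 0.87 = 0.2262
Locus 8: 2 * 0.129 * 0.871 = 0.224718
Locus 9: 2 * 0.022 * 0.978 = 0.043032
Locus 10: 2 * 0.074 * 0.926 = 0.137048
Locus 11: 2 * 0.144 * 0.856 = 0.246528
Locus 12: 2 * 0.199 * 0.801 = 0.318798
Locus 13: 2 * 0.192 * 0.808 = 0.310272
RMP = 1.280e-10

1.280e-10


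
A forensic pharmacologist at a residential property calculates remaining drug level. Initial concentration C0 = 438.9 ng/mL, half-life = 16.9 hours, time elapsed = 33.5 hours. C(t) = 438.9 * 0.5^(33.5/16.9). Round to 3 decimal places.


Drug concentration decay:
Number of half-lives = t / t_half = 33.5 / 16.9 = 1.982249
Decay factor = 0.5^1.982249 = 0.25309502
C(t) = 438.9 * 0.25309502 = 111.083 ng/mL

111.083


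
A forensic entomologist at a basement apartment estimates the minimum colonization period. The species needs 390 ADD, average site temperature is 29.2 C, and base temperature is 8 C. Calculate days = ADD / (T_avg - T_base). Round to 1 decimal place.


Insect development time:
Effective temperature = avg_temp - T_base = 29.2 - 8 = 21.2 C
Days = ADD / effective_temp = 390 / 21.2 = 18.4 days

18.4


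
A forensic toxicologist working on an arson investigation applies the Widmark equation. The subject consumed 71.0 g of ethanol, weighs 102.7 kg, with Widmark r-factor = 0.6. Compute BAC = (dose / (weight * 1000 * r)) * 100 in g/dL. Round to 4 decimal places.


Applying the Widmark formula:
BAC = (dose_g / (body_wt * 1000 * r)) * 100
Denominator = 102.7 * 1000 * 0.6 = 61620
BAC = (71.0 / 61620) * 100
BAC = 0.1152 g/dL

0.1152


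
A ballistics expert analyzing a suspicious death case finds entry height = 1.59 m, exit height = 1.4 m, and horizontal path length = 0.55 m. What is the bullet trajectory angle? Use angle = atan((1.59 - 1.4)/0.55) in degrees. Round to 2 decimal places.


Bullet trajectory angle:
Height difference = 1.59 - 1.4 = 0.19 m
angle = atan(0.19 / 0.55)
angle = atan(0.345455)
angle = 19.06 degrees

19.06


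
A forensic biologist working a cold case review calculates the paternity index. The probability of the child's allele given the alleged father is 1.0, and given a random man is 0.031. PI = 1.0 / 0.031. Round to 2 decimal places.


Paternity Index calculation:
PI = P(allele|father) / P(allele|random)
PI = 1.0 / 0.031
PI = 32.26

32.26


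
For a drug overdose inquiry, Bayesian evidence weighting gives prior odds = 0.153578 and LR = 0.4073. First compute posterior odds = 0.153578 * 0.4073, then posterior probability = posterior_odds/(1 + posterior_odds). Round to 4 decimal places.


Bayesian evidence evaluation:
Posterior odds = prior_odds * LR = 0.153578 * 0.4073 = 0.06255232
Posterior probability = posterior_odds / (1 + posterior_odds)
= 0.06255232 / (1 + 0.06255232)
= 0.06255232 / 1.06255232
= 0.0589

0.0589


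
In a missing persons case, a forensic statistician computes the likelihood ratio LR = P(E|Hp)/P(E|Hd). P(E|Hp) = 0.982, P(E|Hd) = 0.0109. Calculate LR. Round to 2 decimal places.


Likelihood ratio calculation:
LR = P(E|Hp) / P(E|Hd)
LR = 0.982 / 0.0109
LR = 90.09

90.09
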